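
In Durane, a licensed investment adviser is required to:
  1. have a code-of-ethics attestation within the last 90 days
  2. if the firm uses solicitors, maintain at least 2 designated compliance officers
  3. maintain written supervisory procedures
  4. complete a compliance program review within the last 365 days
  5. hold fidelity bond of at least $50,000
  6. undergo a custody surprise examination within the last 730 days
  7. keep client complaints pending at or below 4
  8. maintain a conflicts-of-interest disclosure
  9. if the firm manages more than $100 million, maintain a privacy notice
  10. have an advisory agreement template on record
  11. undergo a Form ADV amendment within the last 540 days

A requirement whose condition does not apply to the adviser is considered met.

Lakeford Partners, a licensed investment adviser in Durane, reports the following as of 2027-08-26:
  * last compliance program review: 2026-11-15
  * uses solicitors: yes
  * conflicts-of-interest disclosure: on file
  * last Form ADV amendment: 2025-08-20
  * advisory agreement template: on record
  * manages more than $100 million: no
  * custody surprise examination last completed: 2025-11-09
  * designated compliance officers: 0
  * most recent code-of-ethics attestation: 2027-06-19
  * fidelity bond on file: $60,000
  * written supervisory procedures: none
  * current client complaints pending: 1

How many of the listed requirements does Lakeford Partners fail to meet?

3

1. code-of-ethics attestation 68 days ago vs limit 90 → met
2. condition 'uses solicitors' holds; designated compliance officers 0 < 2 → not met
3. written supervisory procedures absent → not met
4. compliance program review 284 days ago vs limit 365 → met
5. fidelity bond $60,000 ≥ $50,000 → met
6. custody surprise examination 655 days ago vs limit 730 → met
7. client complaints pending 1 ≤ 4 → met
8. conflicts-of-interest disclosure present → met
9. condition 'manages more than $100 million' does not hold → requirement n/a → met
10. advisory agreement template present → met
11. Form ADV amendment 736 days ago vs limit 540 → not met
Not met: 3 of 11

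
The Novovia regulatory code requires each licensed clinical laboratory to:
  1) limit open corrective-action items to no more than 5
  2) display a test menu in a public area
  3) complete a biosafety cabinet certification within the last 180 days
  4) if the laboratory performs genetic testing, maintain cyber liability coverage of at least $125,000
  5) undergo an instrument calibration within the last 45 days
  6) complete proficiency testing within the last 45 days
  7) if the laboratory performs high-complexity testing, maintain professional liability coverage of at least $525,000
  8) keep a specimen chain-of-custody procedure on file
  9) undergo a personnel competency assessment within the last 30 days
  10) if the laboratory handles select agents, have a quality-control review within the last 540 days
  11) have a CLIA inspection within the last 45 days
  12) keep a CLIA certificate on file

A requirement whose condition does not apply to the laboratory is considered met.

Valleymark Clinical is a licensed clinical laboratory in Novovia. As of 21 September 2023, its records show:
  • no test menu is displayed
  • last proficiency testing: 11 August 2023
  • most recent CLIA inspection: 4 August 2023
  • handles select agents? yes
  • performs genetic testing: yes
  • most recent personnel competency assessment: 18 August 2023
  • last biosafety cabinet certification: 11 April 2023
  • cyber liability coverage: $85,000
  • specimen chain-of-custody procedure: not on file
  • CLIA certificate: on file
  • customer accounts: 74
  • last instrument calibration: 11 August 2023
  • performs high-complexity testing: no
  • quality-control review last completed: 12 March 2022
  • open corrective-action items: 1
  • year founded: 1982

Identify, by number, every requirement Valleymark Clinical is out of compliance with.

2, 4, 8, 9, 10, 11

1. open corrective-action items 1 ≤ 5 → met
2. test menu absent → not met
3. biosafety cabinet certification 163 days ago vs limit 180 → met
4. condition 'performs genetic testing' holds; cyber liability coverage $85,000 < $125,000 → not met
5. instrument calibration 41 days ago vs limit 45 → met
6. proficiency testing 41 days ago vs limit 45 → met
7. condition 'performs high-complexity testing' does not hold → requirement n/a → met
8. specimen chain-of-custody procedure absent → not met
9. personnel competency assessment 34 days ago vs limit 30 → not met
10. condition 'handles select agents' holds; quality-control review 558 days ago vs limit 540 → not met
11. CLIA inspection 48 days ago vs limit 45 → not met
12. CLIA certificate present → met
Not met: 2, 4, 8, 9, 10, 11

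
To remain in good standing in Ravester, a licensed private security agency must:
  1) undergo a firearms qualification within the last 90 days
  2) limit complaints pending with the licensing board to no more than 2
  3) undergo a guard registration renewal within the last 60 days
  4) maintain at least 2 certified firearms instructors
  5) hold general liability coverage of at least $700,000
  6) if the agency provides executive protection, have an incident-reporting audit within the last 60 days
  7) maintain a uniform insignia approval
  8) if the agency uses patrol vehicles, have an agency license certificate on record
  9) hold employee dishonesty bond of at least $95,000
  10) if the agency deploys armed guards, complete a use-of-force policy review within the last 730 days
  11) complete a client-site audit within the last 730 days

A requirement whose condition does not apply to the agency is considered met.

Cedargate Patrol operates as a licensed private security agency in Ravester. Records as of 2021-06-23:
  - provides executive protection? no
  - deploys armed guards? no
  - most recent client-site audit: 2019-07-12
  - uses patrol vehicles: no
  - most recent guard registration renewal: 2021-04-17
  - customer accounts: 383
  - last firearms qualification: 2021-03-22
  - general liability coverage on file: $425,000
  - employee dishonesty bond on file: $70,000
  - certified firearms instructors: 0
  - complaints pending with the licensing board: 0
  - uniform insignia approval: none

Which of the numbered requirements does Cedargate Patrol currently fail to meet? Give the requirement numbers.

1. firearms qualification 93 days ago vs limit 90 → not met
2. complaints pending with the licensing board 0 ≤ 2 → met
3. guard registration renewal 67 days ago vs limit 60 → not met
4. certified firearms instructors 0 < 2 → not met
5. general liability coverage $425,000 < $700,000 → not met
6. condition 'provides executive protection' does not hold → requirement n/a → met
7. uniform insignia approval absent → not met
8. condition 'uses patrol vehicles' does not hold → requirement n/a → met
9. employee dishonesty bond $70,000 < $95,000 → not met
10. condition 'deploys armed guards' does not hold → requirement n/a → met
11. client-site audit 712 days ago vs limit 730 → met
Not met: 1, 3, 4, 5, 7, 9

1, 3, 4, 5, 7, 9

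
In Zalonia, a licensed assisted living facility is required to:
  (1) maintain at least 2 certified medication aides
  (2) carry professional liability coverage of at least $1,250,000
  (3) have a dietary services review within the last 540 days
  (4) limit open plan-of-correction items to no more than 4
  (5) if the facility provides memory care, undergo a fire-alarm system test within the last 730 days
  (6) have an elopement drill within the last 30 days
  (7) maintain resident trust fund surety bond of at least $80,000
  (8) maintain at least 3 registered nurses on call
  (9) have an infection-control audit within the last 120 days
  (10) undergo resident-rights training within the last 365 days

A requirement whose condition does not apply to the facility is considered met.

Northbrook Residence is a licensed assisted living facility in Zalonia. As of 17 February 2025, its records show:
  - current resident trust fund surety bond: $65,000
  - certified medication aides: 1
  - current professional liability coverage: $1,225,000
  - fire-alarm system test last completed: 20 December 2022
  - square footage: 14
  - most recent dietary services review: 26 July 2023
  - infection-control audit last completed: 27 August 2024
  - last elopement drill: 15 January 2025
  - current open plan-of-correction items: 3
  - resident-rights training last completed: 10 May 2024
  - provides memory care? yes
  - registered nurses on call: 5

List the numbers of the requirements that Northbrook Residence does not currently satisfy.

1. certified medication aides 1 < 2 → not met
2. professional liability coverage $1,225,000 < $1,250,000 → not met
3. dietary services review 572 days ago vs limit 540 → not met
4. open plan-of-correction items 3 ≤ 4 → met
5. condition 'provides memory care' holds; fire-alarm system test 790 days ago vs limit 730 → not met
6. elopement drill 33 days ago vs limit 30 → not met
7. resident trust fund surety bond $65,000 < $80,000 → not met
8. registered nurses on call 5 ≥ 3 → met
9. infection-control audit 174 days ago vs limit 120 → not met
10. resident-rights training 283 days ago vs limit 365 → met
Not met: 1, 2, 3, 5, 6, 7, 9

1, 2, 3, 5, 6, 7, 9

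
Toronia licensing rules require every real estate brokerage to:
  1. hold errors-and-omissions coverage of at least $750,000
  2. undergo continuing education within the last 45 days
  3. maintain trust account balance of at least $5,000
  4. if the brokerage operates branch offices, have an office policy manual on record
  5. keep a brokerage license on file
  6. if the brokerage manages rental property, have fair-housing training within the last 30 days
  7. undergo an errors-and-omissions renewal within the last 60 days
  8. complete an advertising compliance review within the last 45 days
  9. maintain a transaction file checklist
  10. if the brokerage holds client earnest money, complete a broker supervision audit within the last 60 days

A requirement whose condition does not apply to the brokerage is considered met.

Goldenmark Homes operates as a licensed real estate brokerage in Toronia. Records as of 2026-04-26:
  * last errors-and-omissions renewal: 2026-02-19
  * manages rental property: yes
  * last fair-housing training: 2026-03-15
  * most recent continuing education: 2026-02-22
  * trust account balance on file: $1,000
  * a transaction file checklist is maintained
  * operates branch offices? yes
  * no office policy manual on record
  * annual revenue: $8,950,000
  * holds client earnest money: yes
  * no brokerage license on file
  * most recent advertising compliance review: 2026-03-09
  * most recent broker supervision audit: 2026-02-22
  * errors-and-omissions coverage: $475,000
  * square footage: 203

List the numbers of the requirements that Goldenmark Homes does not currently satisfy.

1. errors-and-omissions coverage $475,000 < $750,000 → not met
2. continuing education 63 days ago vs limit 45 → not met
3. trust account balance $1,000 < $5,000 → not met
4. condition 'operates branch offices' holds; office policy manual absent → not met
5. brokerage license absent → not met
6. condition 'manages rental property' holds; fair-housing training 42 days ago vs limit 30 → not met
7. errors-and-omissions renewal 66 days ago vs limit 60 → not met
8. advertising compliance review 48 days ago vs limit 45 → not met
9. transaction file checklist present → met
10. condition 'holds client earnest money' holds; broker supervision audit 63 days ago vs limit 60 → not met
Not met: 1, 2, 3, 4, 5, 6, 7, 8, 10

1, 2, 3, 4, 5, 6, 7, 8, 10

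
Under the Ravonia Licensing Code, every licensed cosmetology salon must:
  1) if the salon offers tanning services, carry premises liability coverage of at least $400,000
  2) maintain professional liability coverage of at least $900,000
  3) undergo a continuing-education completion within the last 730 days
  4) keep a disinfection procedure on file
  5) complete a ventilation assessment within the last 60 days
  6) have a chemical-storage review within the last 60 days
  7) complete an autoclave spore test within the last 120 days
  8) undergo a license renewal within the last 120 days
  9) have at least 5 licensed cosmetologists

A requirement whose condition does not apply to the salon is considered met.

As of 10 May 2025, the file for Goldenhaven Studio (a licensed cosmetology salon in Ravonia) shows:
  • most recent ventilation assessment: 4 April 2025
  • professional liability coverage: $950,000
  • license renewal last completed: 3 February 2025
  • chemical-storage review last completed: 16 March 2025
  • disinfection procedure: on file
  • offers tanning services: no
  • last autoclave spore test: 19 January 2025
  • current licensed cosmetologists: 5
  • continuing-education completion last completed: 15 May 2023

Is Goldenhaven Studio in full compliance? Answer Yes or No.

Yes

1. condition 'offers tanning services' does not hold → requirement n/a → met
2. professional liability coverage $950,000 ≥ $900,000 → met
3. continuing-education completion 726 days ago vs limit 730 → met
4. disinfection procedure present → met
5. ventilation assessment 36 days ago vs limit 60 → met
6. chemical-storage review 55 days ago vs limit 60 → met
7. autoclave spore test 111 days ago vs limit 120 → met
8. license renewal 96 days ago vs limit 120 → met
9. licensed cosmetologists 5 ≥ 5 → met
All met.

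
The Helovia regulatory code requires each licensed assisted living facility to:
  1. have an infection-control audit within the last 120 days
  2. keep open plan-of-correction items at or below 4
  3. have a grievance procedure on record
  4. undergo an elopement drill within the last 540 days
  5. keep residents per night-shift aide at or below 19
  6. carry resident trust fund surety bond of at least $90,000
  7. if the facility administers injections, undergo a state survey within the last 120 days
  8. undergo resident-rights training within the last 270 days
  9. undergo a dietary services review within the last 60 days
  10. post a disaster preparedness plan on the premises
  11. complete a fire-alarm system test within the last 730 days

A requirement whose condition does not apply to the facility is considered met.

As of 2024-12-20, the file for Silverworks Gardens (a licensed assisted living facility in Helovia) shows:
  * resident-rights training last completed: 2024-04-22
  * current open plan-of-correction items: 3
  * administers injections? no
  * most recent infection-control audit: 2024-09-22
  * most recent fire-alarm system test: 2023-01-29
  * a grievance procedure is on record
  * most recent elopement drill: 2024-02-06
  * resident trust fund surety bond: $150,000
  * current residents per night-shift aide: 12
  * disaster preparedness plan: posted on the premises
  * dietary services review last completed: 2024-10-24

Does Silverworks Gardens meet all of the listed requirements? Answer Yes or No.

1. infection-control audit 89 days ago vs limit 120 → met
2. open plan-of-correction items 3 ≤ 4 → met
3. grievance procedure present → met
4. elopement drill 318 days ago vs limit 540 → met
5. residents per night-shift aide 12 ≤ 19 → met
6. resident trust fund surety bond $150,000 ≥ $90,000 → met
7. condition 'administers injections' does not hold → requirement n/a → met
8. resident-rights training 242 days ago vs limit 270 → met
9. dietary services review 57 days ago vs limit 60 → met
10. disaster preparedness plan present → met
11. fire-alarm system test 691 days ago vs limit 730 → met
All met.

Yes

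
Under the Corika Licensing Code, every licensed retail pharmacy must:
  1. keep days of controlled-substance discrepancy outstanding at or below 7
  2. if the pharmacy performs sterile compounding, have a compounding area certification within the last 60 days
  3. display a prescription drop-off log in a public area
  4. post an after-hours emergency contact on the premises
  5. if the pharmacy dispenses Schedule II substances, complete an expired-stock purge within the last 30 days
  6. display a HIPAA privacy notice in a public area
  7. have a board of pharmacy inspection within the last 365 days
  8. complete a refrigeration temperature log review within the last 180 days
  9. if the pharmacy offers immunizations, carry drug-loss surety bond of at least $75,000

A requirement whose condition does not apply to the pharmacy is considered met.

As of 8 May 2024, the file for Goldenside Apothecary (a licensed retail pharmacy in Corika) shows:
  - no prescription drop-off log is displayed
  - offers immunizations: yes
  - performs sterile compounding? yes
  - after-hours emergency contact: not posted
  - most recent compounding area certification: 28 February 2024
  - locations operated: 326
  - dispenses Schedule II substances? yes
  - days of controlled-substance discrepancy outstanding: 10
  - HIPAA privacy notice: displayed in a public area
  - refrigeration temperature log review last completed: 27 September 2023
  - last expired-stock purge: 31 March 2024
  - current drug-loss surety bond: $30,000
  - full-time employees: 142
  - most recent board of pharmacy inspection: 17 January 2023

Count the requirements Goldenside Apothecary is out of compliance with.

1. days of controlled-substance discrepancy outstanding 10 > 7 → not met
2. condition 'performs sterile compounding' holds; compounding area certification 70 days ago vs limit 60 → not met
3. prescription drop-off log absent → not met
4. after-hours emergency contact absent → not met
5. condition 'dispenses Schedule II substances' holds; expired-stock purge 38 days ago vs limit 30 → not met
6. HIPAA privacy notice present → met
7. board of pharmacy inspection 477 days ago vs limit 365 → not met
8. refrigeration temperature log review 224 days ago vs limit 180 → not met
9. condition 'offers immunizations' holds; drug-loss surety bond $30,000 < $75,000 → not met
Not met: 8 of 9

8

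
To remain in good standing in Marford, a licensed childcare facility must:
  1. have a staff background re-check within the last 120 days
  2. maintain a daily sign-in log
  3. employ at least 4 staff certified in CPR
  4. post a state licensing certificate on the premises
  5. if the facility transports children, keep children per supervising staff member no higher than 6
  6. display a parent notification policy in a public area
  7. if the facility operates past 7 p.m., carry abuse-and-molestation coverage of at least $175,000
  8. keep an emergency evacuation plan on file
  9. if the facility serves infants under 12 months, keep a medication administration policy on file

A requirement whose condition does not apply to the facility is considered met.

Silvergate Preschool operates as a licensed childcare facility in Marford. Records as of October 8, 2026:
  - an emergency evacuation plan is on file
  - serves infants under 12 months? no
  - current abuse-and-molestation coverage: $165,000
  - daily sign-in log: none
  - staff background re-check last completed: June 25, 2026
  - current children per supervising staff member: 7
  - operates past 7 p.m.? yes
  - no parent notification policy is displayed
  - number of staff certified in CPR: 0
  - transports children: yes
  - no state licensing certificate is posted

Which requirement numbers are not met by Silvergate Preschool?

1. staff background re-check 105 days ago vs limit 120 → met
2. daily sign-in log absent → not met
3. staff certified in CPR 0 < 4 → not met
4. state licensing certificate absent → not met
5. condition 'transports children' holds; children per supervising staff member 7 > 6 → not met
6. parent notification policy absent → not met
7. condition 'operates past 7 p.m.' holds; abuse-and-molestation coverage $165,000 < $175,000 → not met
8. emergency evacuation plan present → met
9. condition 'serves infants under 12 months' does not hold → requirement n/a → met
Not met: 2, 3, 4, 5, 6, 7

2, 3, 4, 5, 6, 7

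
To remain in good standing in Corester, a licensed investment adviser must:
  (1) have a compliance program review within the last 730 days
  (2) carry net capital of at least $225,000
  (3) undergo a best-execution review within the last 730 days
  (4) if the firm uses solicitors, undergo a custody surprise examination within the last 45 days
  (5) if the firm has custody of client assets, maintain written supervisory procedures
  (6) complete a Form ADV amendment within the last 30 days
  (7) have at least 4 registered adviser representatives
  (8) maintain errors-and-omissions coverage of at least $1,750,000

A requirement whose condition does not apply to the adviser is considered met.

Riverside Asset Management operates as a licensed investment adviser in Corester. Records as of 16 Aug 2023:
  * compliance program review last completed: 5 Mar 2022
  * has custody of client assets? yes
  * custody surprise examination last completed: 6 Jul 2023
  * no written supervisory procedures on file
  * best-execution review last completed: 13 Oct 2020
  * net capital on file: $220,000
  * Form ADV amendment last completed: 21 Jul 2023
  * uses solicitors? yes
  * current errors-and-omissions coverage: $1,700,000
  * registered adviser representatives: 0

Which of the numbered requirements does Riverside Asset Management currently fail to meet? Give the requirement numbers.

2, 3, 5, 7, 8

1. compliance program review 529 days ago vs limit 730 → met
2. net capital $220,000 < $225,000 → not met
3. best-execution review 1037 days ago vs limit 730 → not met
4. condition 'uses solicitors' holds; custody surprise examination 41 days ago vs limit 45 → met
5. condition 'has custody of client assets' holds; written supervisory procedures absent → not met
6. Form ADV amendment 26 days ago vs limit 30 → met
7. registered adviser representatives 0 < 4 → not met
8. errors-and-omissions coverage $1,700,000 < $1,750,000 → not met
Not met: 2, 3, 5, 7, 8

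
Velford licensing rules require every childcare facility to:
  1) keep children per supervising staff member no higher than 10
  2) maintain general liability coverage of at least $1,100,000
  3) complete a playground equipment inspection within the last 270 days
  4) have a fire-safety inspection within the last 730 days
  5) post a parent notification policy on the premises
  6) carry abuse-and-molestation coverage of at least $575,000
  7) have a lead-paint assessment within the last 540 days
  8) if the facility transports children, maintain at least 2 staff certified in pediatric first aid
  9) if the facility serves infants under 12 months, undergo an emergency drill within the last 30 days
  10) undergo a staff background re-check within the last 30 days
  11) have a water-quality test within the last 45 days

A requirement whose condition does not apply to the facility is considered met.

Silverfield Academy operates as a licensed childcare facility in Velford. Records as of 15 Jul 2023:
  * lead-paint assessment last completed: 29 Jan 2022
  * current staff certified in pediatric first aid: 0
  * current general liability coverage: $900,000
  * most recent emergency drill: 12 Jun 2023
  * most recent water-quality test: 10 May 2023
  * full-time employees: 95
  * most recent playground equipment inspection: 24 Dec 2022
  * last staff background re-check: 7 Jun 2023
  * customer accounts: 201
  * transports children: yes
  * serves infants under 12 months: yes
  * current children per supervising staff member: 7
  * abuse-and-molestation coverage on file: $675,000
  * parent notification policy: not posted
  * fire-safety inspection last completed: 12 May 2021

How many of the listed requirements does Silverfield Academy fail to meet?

1. children per supervising staff member 7 ≤ 10 → met
2. general liability coverage $900,000 < $1,100,000 → not met
3. playground equipment inspection 203 days ago vs limit 270 → met
4. fire-safety inspection 794 days ago vs limit 730 → not met
5. parent notification policy absent → not met
6. abuse-and-molestation coverage $675,000 ≥ $575,000 → met
7. lead-paint assessment 532 days ago vs limit 540 → met
8. condition 'transports children' holds; staff certified in pediatric first aid 0 < 2 → not met
9. condition 'serves infants under 12 months' holds; emergency drill 33 days ago vs limit 30 → not met
10. staff background re-check 38 days ago vs limit 30 → not met
11. water-quality test 66 days ago vs limit 45 → not met
Not met: 7 of 11

7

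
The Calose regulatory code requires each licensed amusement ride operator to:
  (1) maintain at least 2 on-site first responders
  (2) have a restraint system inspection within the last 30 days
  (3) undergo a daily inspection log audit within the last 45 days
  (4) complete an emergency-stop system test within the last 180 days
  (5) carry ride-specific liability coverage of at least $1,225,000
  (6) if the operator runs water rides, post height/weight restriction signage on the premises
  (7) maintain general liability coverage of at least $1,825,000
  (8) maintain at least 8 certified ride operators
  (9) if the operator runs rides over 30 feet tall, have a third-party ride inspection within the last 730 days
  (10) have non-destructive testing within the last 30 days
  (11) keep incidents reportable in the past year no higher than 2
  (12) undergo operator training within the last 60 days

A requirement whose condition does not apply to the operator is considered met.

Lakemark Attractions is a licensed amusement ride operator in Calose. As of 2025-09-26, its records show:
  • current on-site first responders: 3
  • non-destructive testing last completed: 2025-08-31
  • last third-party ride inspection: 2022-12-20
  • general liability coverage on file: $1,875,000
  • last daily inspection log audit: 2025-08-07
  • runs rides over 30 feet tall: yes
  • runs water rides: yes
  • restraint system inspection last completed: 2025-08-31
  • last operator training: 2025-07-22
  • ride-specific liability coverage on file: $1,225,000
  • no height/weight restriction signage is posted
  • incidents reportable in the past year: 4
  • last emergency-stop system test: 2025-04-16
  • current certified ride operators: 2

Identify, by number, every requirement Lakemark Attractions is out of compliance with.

1. on-site first responders 3 ≥ 2 → met
2. restraint system inspection 26 days ago vs limit 30 → met
3. daily inspection log audit 50 days ago vs limit 45 → not met
4. emergency-stop system test 163 days ago vs limit 180 → met
5. ride-specific liability coverage $1,225,000 ≥ $1,225,000 → met
6. condition 'runs water rides' holds; height/weight restriction signage absent → not met
7. general liability coverage $1,875,000 ≥ $1,825,000 → met
8. certified ride operators 2 < 8 → not met
9. condition 'runs rides over 30 feet tall' holds; third-party ride inspection 1011 days ago vs limit 730 → not met
10. non-destructive testing 26 days ago vs limit 30 → met
11. incidents reportable in the past year 4 > 2 → not met
12. operator training 66 days ago vs limit 60 → not met
Not met: 3, 6, 8, 9, 11, 12

3, 6, 8, 9, 11, 12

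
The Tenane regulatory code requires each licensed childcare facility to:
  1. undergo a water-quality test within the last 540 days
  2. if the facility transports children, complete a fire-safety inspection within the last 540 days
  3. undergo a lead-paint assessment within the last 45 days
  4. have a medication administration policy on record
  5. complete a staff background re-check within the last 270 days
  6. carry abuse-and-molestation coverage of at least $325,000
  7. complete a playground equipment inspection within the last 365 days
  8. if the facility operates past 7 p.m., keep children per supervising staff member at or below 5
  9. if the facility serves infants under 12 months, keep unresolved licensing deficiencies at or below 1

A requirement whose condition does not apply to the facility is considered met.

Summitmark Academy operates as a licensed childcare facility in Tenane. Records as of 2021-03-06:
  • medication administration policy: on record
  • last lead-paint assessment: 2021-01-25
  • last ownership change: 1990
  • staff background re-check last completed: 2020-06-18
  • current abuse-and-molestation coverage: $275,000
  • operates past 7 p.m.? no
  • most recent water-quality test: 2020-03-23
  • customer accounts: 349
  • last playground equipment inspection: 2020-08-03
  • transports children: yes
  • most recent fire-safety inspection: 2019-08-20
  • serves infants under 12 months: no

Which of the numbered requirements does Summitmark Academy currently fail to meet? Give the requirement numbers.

2, 6

1. water-quality test 348 days ago vs limit 540 → met
2. condition 'transports children' holds; fire-safety inspection 564 days ago vs limit 540 → not met
3. lead-paint assessment 40 days ago vs limit 45 → met
4. medication administration policy present → met
5. staff background re-check 261 days ago vs limit 270 → met
6. abuse-and-molestation coverage $275,000 < $325,000 → not met
7. playground equipment inspection 215 days ago vs limit 365 → met
8. condition 'operates past 7 p.m.' does not hold → requirement n/a → met
9. condition 'serves infants under 12 months' does not hold → requirement n/a → met
Not met: 2, 6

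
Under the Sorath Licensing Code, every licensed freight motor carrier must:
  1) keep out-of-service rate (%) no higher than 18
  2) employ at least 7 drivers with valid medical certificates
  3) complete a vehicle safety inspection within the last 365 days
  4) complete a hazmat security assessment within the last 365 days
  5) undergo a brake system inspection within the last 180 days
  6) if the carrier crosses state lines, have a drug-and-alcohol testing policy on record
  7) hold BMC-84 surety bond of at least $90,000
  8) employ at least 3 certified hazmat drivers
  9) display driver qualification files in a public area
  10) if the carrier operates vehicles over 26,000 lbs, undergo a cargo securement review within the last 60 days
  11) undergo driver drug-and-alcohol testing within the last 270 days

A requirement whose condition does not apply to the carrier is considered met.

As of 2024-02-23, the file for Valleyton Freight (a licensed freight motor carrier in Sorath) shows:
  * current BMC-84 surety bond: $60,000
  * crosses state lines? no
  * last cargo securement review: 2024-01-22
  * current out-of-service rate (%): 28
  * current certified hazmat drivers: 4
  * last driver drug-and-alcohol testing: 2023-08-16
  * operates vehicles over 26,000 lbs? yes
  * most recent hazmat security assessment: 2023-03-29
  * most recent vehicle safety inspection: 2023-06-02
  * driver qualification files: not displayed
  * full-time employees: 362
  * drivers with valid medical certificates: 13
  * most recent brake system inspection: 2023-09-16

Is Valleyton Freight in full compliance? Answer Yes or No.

1. out-of-service rate (%) 28 > 18 → not met
2. drivers with valid medical certificates 13 ≥ 7 → met
3. vehicle safety inspection 266 days ago vs limit 365 → met
4. hazmat security assessment 331 days ago vs limit 365 → met
5. brake system inspection 160 days ago vs limit 180 → met
6. condition 'crosses state lines' does not hold → requirement n/a → met
7. BMC-84 surety bond $60,000 < $90,000 → not met
8. certified hazmat drivers 4 ≥ 3 → met
9. driver qualification files absent → not met
10. condition 'operates vehicles over 26,000 lbs' holds; cargo securement review 32 days ago vs limit 60 → met
11. driver drug-and-alcohol testing 191 days ago vs limit 270 → met
Not met: 1, 7, 9

No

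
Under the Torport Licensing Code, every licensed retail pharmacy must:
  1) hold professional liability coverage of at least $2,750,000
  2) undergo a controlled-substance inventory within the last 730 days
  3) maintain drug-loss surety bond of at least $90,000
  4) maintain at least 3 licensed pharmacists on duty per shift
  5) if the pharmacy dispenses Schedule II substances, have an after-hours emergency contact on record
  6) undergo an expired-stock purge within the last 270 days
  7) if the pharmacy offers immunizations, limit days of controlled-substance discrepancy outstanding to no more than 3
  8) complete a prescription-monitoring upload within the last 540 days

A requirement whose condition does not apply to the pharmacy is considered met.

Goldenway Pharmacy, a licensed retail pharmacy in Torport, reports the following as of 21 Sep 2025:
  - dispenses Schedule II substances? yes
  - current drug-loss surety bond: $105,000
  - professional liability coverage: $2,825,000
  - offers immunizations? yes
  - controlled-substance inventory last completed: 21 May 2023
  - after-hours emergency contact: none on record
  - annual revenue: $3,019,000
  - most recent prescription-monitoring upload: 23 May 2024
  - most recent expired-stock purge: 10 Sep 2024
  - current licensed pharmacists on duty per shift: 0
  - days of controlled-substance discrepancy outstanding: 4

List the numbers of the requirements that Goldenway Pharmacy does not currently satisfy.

1. professional liability coverage $2,825,000 ≥ $2,750,000 → met
2. controlled-substance inventory 854 days ago vs limit 730 → not met
3. drug-loss surety bond $105,000 ≥ $90,000 → met
4. licensed pharmacists on duty per shift 0 < 3 → not met
5. condition 'dispenses Schedule II substances' holds; after-hours emergency contact absent → not met
6. expired-stock purge 376 days ago vs limit 270 → not met
7. condition 'offers immunizations' holds; days of controlled-substance discrepancy outstanding 4 > 3 → not met
8. prescription-monitoring upload 486 days ago vs limit 540 → met
Not met: 2, 4, 5, 6, 7

2, 4, 5, 6, 7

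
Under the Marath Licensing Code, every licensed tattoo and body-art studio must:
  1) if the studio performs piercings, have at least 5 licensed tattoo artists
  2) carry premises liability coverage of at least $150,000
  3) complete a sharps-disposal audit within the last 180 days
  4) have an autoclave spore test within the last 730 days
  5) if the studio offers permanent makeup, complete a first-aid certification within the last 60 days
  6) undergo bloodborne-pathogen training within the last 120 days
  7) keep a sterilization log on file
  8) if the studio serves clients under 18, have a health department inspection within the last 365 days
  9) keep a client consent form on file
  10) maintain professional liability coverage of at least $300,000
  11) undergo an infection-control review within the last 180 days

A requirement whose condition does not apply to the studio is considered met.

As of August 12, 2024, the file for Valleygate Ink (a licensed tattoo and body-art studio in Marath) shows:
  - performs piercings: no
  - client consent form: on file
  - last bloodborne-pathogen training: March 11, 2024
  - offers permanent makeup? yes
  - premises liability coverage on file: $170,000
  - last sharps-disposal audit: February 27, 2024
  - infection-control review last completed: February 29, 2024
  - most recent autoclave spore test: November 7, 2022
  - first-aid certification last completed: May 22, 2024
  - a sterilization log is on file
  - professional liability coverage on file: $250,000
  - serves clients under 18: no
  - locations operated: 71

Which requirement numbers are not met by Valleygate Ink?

1. condition 'performs piercings' does not hold → requirement n/a → met
2. premises liability coverage $170,000 ≥ $150,000 → met
3. sharps-disposal audit 167 days ago vs limit 180 → met
4. autoclave spore test 644 days ago vs limit 730 → met
5. condition 'offers permanent makeup' holds; first-aid certification 82 days ago vs limit 60 → not met
6. bloodborne-pathogen training 154 days ago vs limit 120 → not met
7. sterilization log present → met
8. condition 'serves clients under 18' does not hold → requirement n/a → met
9. client consent form present → met
10. professional liability coverage $250,000 < $300,000 → not met
11. infection-control review 165 days ago vs limit 180 → met
Not met: 5, 6, 10

5, 6, 10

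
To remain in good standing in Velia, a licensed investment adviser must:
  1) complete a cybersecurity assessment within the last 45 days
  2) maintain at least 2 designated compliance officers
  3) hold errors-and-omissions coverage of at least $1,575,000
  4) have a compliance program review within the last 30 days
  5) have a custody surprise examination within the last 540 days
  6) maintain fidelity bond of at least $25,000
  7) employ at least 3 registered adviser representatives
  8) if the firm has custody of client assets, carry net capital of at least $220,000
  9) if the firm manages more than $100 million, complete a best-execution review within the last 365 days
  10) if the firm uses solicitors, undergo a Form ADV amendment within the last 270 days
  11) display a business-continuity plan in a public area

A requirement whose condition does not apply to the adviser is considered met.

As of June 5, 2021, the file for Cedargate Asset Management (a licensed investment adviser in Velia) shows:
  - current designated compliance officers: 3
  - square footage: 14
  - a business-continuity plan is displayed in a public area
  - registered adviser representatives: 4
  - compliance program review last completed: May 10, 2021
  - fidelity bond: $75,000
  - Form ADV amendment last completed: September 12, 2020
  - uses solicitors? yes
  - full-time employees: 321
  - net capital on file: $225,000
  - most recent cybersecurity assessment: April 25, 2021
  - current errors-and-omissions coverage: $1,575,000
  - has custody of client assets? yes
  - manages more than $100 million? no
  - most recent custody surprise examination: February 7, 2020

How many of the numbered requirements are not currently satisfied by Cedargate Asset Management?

1. cybersecurity assessment 41 days ago vs limit 45 → met
2. designated compliance officers 3 ≥ 2 → met
3. errors-and-omissions coverage $1,575,000 ≥ $1,575,000 → met
4. compliance program review 26 days ago vs limit 30 → met
5. custody surprise examination 484 days ago vs limit 540 → met
6. fidelity bond $75,000 ≥ $25,000 → met
7. registered adviser representatives 4 ≥ 3 → met
8. condition 'has custody of client assets' holds; net capital $225,000 ≥ $220,000 → met
9. condition 'manages more than $100 million' does not hold → requirement n/a → met
10. condition 'uses solicitors' holds; Form ADV amendment 266 days ago vs limit 270 → met
11. business-continuity plan present → met
Not met: 0 of 11

0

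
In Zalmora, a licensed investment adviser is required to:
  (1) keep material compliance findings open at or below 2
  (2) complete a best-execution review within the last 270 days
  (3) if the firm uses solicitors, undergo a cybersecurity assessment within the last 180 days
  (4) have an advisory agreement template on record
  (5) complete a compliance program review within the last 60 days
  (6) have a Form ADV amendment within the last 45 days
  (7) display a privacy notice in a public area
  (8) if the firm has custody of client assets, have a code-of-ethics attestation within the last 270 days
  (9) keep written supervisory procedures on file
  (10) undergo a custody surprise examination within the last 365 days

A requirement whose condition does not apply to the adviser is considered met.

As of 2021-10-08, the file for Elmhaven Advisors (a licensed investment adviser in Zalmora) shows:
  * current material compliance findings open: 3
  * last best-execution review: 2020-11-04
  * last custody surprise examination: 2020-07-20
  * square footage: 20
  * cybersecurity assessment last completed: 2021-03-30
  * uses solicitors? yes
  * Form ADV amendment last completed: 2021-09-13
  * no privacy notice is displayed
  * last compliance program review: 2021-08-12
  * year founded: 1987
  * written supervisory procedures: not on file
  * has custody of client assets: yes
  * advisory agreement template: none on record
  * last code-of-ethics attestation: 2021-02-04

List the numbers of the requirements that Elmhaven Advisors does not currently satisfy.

1. material compliance findings open 3 > 2 → not met
2. best-execution review 338 days ago vs limit 270 → not met
3. condition 'uses solicitors' holds; cybersecurity assessment 192 days ago vs limit 180 → not met
4. advisory agreement template absent → not met
5. compliance program review 57 days ago vs limit 60 → met
6. Form ADV amendment 25 days ago vs limit 45 → met
7. privacy notice absent → not met
8. condition 'has custody of client assets' holds; code-of-ethics attestation 246 days ago vs limit 270 → met
9. written supervisory procedures absent → not met
10. custody surprise examination 445 days ago vs limit 365 → not met
Not met: 1, 2, 3, 4, 7, 9, 10

1, 2, 3, 4, 7, 9, 10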